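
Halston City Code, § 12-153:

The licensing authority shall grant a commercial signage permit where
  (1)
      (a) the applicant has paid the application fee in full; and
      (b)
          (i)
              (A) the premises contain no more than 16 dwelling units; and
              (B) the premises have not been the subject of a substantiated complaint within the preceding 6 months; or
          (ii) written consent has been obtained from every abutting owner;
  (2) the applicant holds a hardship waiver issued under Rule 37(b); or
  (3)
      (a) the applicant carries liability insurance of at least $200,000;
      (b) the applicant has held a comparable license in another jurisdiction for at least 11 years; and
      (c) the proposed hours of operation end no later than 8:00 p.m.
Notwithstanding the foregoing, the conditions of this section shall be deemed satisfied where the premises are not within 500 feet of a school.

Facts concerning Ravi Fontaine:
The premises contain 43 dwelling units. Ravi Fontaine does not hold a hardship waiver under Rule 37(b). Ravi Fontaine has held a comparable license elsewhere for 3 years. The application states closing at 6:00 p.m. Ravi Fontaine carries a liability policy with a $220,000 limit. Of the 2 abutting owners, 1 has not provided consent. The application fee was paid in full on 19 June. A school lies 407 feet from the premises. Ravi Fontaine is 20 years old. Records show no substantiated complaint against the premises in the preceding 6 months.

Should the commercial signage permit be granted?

(a) fee paid — satisfied.
(A) ≤ 16 units — not satisfied.
(B) no complaint in 6 mo. — holds.
(i) = F AND T = false.
(ii) all abutters consent — not satisfied.
So (b) is not satisfied (F OR F).
(1): T AND F → false.
(2) hardship waiver — not satisfied.
(a) insurance ≥ $200,000 — satisfied.
(b) prior license ≥ 11 yr — not met.
(c) closes by 8 p.m. — met.
(3) = T AND F AND T = false.
So Overall is not satisfied (F OR F OR F).
Exception (≥500 ft from school) — not satisfied.
Result: main false OR exception false → false.

No — denied.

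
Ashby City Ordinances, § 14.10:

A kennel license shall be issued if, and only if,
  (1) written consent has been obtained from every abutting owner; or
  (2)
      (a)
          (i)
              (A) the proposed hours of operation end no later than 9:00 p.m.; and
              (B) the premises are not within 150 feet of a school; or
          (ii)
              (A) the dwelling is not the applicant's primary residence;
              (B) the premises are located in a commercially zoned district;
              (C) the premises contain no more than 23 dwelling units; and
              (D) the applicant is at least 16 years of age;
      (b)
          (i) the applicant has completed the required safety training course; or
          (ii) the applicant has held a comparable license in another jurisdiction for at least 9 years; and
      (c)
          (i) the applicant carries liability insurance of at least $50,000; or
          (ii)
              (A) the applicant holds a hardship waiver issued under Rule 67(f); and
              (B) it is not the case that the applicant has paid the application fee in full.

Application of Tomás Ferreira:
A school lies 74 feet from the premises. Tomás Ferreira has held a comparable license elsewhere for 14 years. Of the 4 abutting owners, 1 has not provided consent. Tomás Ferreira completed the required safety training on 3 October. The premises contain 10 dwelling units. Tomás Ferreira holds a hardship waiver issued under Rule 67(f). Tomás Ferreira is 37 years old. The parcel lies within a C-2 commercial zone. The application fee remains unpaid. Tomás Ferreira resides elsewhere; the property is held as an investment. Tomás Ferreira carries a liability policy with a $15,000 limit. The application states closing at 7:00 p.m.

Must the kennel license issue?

Yes — granted.

(1) all abutters consent — not satisfied.
(A) closes by 9 p.m. — holds.
(B) ≥150 ft from school — not satisfied.
So (i) is not satisfied (T AND F).
(A) not (primary residence) — satisfied.
(B) commercially zoned — holds.
(C) ≤ 23 units — met.
(D) age ≥ 16 — met.
(ii) = T AND T AND T AND T = true.
(a) = F OR T = true.
(i) safety training — holds.
(ii) prior license ≥ 9 yr — satisfied.
(b) = T OR T = true.
(i) insurance ≥ $50,000 — fails.
(A) hardship waiver — holds.
(B) not (fee paid) — met.
(ii) = T AND T = true.
(c) = F OR T = true.
(2) = T AND T AND T = true.
So Overall is satisfied (F OR T).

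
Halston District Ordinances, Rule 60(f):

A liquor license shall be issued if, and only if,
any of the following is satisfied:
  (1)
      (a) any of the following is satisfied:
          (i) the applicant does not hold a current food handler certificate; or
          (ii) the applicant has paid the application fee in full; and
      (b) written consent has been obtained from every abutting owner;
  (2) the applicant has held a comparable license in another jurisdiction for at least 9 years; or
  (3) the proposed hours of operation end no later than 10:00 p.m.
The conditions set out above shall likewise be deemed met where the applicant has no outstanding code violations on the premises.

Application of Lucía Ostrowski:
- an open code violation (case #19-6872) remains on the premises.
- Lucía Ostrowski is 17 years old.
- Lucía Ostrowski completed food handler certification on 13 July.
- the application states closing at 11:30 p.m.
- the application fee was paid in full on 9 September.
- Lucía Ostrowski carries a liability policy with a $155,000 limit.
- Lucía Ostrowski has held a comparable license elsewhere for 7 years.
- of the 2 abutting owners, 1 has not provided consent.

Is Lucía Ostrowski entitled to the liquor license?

(i) not (food handler cert.) — fails.
(ii) fee paid — satisfied.
So (a) is satisfied (F OR T).
(b) all abutters consent — not satisfied.
(1) = T AND F = false.
(2) prior license ≥ 9 yr — not satisfied.
(3) closes by 10 p.m. — not met.
Overall = F OR F OR F = false.
Exception (no code violations) — not satisfied.
Result: main false OR exception false → false.

No — denied.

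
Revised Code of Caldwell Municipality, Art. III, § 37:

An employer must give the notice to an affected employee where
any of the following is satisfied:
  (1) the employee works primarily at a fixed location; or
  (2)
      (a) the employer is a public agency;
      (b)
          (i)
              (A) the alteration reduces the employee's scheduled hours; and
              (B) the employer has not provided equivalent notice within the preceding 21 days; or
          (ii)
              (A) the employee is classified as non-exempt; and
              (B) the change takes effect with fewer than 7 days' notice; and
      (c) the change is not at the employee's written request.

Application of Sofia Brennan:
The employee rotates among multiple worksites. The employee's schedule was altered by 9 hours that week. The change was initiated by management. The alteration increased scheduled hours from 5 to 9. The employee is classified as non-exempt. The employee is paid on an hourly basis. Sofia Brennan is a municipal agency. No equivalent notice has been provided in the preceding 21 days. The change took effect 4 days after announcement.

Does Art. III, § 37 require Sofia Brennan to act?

(1) fixed location — fails.
(a) public agency — met.
(A) hours reduced — fails.
(B) no recent notice — holds.
So (i) is not satisfied (F AND T).
(A) non-exempt — holds.
(B) < 7 days' notice — met.
So (ii) is satisfied (T AND T).
So (b) is satisfied (F OR T).
(c) not employee-requested — satisfied.
(2): T AND T AND T → true.
Overall = F OR T = true.

Yes — required.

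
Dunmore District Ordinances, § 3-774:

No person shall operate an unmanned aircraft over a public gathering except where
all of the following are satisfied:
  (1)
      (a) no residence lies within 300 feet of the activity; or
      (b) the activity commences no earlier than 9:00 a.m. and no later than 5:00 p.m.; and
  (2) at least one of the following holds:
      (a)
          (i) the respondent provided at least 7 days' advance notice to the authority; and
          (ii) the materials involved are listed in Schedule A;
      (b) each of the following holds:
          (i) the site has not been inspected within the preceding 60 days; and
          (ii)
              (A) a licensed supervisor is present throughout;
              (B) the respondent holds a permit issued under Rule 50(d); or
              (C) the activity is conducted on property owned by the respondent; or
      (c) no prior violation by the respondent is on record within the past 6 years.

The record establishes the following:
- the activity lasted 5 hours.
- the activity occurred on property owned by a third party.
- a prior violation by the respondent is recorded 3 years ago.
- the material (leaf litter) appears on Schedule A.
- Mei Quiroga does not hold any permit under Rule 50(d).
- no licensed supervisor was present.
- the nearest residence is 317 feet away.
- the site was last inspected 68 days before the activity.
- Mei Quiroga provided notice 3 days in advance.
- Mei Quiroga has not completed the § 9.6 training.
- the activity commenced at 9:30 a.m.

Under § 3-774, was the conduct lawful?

(a) no residence in 300 ft — satisfied.
(b) start within hours — met.
(1): T OR T → true.
(i) ≥7 days' notice — not satisfied.
(ii) Schedule A material — holds.
So (a) is not satisfied (F AND T).
(i) not (site inspected) — met.
(A) supervisor present — not satisfied.
(B) holds permit — not met.
(C) own property — fails.
So (ii) is not satisfied (F OR F OR F).
(b): T AND F → false.
(c) no prior violation — not satisfied.
(2): F OR F OR F → false.
So Overall is not satisfied (T AND F).

No — unlawful.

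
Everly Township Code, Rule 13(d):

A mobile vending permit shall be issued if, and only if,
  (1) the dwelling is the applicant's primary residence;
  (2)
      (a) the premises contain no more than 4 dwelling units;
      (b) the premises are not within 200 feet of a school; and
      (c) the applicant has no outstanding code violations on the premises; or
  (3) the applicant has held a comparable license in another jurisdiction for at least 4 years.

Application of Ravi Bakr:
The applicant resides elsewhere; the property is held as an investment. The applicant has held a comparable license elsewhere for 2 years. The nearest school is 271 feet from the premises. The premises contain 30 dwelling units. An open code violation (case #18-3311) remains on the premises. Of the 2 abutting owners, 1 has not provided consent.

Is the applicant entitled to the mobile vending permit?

(1) primary residence — not met.
(a) ≤ 4 units — not met.
(b) ≥200 ft from school — holds.
(c) no code violations — not satisfied.
(2) = F AND T AND F = false.
(3) prior license ≥ 4 yr — not satisfied.
So Overall is not satisfied (F OR F OR F).

No — denied.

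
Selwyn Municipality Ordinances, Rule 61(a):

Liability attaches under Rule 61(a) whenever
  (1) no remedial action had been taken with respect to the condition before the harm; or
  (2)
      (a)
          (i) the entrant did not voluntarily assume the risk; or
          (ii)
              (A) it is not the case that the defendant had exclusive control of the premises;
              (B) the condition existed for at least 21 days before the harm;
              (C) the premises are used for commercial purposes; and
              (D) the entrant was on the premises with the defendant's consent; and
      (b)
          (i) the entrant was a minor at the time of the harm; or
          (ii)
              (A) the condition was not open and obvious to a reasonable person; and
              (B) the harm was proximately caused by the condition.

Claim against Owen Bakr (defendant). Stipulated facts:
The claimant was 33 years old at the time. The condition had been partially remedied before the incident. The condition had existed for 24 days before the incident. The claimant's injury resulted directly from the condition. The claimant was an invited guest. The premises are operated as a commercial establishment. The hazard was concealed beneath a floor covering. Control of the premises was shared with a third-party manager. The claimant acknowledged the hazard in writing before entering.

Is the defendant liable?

Yes — liable.

(1) no remedial action — not met.
(i) no assumed risk — not satisfied.
(A) not (exclusive control) — met.
(B) condition ≥21 days old — holds.
(C) commercial use — holds.
(D) consent to enter — holds.
So (ii) is satisfied (T AND T AND T AND T).
(a) = F OR T = true.
(i) entrant a minor — not met.
(A) not open/obvious — met.
(B) proximate cause — met.
(ii): T AND T → true.
(b): F OR T → true.
(2): T AND T → true.
Overall: F OR T → true.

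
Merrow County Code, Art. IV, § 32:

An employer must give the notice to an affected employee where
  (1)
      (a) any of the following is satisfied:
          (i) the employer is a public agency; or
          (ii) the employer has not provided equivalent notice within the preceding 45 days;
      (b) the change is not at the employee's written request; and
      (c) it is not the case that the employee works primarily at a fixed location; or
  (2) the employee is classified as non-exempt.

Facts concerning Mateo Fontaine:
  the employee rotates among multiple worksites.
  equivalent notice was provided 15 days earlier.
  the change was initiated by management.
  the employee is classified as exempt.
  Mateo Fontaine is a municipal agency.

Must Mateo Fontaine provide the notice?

(i) public agency — holds.
(ii) no recent notice — not satisfied.
(a) = T OR F = true.
(b) not employee-requested — met.
(c) not (fixed location) — holds.
(1): T AND T AND T → true.
(2) non-exempt — not met.
Overall: T OR F → true.

Yes — required.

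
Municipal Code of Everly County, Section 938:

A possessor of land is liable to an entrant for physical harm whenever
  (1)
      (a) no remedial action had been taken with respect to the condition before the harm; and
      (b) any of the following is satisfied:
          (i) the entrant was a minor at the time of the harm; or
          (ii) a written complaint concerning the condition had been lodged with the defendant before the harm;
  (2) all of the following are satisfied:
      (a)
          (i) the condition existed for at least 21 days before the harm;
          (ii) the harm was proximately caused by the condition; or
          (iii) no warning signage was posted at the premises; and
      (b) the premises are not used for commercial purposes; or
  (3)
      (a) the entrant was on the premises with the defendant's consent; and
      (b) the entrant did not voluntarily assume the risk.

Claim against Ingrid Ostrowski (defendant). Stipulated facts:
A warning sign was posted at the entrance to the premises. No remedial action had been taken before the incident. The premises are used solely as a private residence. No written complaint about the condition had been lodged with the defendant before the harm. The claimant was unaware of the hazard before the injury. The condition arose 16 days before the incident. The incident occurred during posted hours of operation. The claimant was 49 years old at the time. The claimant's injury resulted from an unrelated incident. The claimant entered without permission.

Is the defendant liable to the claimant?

No — not liable.

(a) no remedial action — satisfied.
(i) entrant a minor — not met.
(ii) complaint lodged — not satisfied.
(b): F OR F → false.
(1) = T AND F = false.
(i) condition ≥21 days old — not satisfied.
(ii) proximate cause — not met.
(iii) no signage posted — fails.
(a): F OR F OR F → false.
(b) not (commercial use) — met.
(2) = F AND T = false.
(a) consent to enter — not satisfied.
(b) no assumed risk — met.
(3): F AND T → false.
Overall: F OR F OR F → false.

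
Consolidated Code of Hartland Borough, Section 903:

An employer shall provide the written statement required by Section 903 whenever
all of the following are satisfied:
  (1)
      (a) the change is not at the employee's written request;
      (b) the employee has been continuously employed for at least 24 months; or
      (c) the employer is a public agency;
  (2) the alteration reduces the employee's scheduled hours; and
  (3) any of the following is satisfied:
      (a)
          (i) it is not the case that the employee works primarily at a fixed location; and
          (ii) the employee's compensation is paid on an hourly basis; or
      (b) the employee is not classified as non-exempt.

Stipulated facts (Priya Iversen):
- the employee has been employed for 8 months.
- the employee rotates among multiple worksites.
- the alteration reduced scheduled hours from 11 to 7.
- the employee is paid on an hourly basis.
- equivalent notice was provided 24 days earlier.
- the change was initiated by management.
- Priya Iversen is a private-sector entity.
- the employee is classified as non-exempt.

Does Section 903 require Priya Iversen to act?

(a) not employee-requested — satisfied.
(b) tenure ≥ 24 mo. — not met.
(c) public agency — not met.
(1): T OR F OR F → true.
(2) hours reduced — satisfied.
(i) not (fixed location) — satisfied.
(ii) hourly-paid — holds.
(a): T AND T → true.
(b) not (non-exempt) — not satisfied.
(3): T OR F → true.
Overall = T AND T AND T = true.

Yes — required.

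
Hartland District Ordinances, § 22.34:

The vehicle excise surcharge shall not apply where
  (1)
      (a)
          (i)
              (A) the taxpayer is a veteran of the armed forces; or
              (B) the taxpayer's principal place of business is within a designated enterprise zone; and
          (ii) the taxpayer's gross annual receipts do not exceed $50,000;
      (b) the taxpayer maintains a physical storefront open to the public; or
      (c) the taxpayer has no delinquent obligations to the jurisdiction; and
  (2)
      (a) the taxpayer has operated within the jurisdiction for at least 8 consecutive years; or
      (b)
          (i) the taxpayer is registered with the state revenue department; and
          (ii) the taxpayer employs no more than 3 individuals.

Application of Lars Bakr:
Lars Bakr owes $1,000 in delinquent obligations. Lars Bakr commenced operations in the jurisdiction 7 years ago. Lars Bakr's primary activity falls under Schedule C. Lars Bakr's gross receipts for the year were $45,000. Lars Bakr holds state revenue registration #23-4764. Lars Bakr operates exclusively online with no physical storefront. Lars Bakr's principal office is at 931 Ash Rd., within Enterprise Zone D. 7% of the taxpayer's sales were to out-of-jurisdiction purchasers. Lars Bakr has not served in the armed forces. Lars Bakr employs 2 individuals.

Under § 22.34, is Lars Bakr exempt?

(A) veteran — fails.
(B) in enterprise zone — satisfied.
(i) = F OR T = true.
(ii) receipts ≤ $50,000 — holds.
(a) = T AND T = true.
(b) has storefront — fails.
(c) no delinquency — fails.
(1) = T OR F OR F = true.
(a) ≥ 8 yrs in jurisdiction — not satisfied.
(i) state-registered — satisfied.
(ii) ≤ 3 employees — met.
(b): T AND T → true.
So (2) is satisfied (F OR T).
So Overall is satisfied (T AND T).

Yes — exempt.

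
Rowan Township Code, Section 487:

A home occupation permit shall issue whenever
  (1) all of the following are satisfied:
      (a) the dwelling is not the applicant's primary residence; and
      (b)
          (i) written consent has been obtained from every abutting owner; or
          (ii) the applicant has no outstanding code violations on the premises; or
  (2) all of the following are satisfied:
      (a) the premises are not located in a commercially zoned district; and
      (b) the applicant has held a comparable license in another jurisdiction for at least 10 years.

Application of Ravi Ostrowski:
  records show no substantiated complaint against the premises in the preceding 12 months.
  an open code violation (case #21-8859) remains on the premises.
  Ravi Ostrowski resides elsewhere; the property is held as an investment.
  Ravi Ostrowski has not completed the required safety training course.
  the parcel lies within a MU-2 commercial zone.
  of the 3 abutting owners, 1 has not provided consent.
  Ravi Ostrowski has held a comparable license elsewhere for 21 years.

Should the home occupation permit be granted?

(a) not (primary residence) — holds.
(i) all abutters consent — fails.
(ii) no code violations — not met.
So (b) is not satisfied (F OR F).
(1) = T AND F = false.
(a) not (commercially zoned) — fails.
(b) prior license ≥ 10 yr — met.
(2) = F AND T = false.
Overall = F OR F = false.

No — denied.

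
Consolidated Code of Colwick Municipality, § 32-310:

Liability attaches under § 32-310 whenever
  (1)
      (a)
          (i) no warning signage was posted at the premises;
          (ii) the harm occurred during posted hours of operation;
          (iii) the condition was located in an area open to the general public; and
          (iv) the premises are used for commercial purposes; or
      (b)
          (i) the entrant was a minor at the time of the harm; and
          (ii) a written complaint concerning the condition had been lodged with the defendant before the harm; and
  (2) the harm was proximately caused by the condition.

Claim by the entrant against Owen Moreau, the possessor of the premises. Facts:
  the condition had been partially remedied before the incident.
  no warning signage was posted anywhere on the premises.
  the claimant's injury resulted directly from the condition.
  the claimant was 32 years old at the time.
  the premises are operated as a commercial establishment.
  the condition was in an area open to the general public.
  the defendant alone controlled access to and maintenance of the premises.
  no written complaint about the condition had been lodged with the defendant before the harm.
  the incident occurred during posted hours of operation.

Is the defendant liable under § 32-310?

Yes — liable.

(i) no signage posted — met.
(ii) during posted hours — met.
(iii) public area — met.
(iv) commercial use — holds.
(a) = T AND T AND T AND T = true.
(i) entrant a minor — not met.
(ii) complaint lodged — fails.
(b) = F AND F = false.
(1) = T OR F = true.
(2) proximate cause — holds.
Overall = T AND T = true.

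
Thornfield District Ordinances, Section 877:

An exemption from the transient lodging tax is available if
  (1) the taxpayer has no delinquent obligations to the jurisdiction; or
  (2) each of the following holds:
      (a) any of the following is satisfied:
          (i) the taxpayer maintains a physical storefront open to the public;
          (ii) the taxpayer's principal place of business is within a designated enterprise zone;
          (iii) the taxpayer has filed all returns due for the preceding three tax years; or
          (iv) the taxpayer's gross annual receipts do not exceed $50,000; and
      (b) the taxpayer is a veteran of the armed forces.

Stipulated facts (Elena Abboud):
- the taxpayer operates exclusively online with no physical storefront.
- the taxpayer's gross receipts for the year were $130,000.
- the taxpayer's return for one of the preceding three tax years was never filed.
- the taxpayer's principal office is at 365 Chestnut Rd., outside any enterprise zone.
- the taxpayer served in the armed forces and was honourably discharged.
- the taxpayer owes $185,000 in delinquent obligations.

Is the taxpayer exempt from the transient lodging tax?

No — not exempt.

(1) no delinquency — not satisfied.
(i) has storefront — not met.
(ii) in enterprise zone — fails.
(iii) returns current — fails.
(iv) receipts ≤ $50,000 — not met.
(a) = F OR F OR F OR F = false.
(b) veteran — met.
(2): F AND T → false.
So Overall is not satisfied (F OR F).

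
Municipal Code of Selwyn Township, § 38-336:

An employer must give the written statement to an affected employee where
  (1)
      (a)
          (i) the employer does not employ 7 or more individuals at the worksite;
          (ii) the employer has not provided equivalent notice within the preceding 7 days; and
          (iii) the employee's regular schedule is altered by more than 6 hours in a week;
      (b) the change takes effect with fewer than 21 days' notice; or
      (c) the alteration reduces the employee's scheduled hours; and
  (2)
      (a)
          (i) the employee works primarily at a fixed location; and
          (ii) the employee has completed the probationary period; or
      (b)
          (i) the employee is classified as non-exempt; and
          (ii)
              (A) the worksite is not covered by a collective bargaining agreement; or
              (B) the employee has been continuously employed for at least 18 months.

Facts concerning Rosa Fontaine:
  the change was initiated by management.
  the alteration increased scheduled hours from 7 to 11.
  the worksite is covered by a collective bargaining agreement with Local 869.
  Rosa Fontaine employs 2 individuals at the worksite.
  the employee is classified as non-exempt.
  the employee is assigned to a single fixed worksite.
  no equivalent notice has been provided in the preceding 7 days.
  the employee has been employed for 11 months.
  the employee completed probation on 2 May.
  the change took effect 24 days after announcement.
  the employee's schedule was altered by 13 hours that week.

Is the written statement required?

(i) not (≥ 7 at site) — satisfied.
(ii) no recent notice — met.
(iii) schedule shift > 6h — met.
(a) = T AND T AND T = true.
(b) < 21 days' notice — not met.
(c) hours reduced — not satisfied.
(1): T OR F OR F → true.
(i) fixed location — met.
(ii) past probation — satisfied.
(a) = T AND T = true.
(i) non-exempt — met.
(A) no CBA — fails.
(B) tenure ≥ 18 mo. — not satisfied.
(ii): F OR F → false.
So (b) is not satisfied (T AND F).
(2) = T OR F = true.
So Overall is satisfied (T AND T).

Yes — required.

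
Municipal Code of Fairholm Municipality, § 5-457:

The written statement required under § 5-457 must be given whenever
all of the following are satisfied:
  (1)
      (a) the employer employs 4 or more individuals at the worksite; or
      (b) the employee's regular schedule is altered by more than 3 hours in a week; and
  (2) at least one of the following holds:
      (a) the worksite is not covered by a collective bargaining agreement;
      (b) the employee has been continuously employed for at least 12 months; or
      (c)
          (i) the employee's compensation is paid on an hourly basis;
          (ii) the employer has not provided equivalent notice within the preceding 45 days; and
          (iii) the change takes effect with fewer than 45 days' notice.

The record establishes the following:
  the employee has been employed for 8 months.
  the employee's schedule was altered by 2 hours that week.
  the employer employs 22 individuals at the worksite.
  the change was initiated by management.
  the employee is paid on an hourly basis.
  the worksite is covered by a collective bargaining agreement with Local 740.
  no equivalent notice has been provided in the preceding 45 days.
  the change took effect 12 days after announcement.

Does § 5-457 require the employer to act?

(a) ≥ 4 at site — satisfied.
(b) schedule shift > 3h — fails.
So (1) is satisfied (T OR F).
(a) no CBA — fails.
(b) tenure ≥ 12 mo. — not satisfied.
(i) hourly-paid — met.
(ii) no recent notice — holds.
(iii) < 45 days' notice — satisfied.
(c): T AND T AND T → true.
(2): F OR F OR T → true.
So Overall is satisfied (T AND T).

Yes — required.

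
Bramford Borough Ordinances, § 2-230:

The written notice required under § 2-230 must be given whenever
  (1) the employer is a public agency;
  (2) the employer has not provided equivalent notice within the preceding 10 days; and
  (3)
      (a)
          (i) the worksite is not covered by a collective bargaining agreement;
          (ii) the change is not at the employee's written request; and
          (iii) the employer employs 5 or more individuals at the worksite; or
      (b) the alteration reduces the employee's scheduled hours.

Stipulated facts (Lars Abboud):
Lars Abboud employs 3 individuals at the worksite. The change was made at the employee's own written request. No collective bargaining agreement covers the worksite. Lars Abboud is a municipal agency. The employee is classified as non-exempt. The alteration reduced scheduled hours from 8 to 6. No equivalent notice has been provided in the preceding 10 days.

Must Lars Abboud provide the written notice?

(1) public agency — holds.
(2) no recent notice — satisfied.
(i) no CBA — satisfied.
(ii) not employee-requested — not satisfied.
(iii) ≥ 5 at site — fails.
(a) = T AND F AND F = false.
(b) hours reduced — holds.
(3): F OR T → true.
So Overall is satisfied (T AND T AND T).

Yes — required.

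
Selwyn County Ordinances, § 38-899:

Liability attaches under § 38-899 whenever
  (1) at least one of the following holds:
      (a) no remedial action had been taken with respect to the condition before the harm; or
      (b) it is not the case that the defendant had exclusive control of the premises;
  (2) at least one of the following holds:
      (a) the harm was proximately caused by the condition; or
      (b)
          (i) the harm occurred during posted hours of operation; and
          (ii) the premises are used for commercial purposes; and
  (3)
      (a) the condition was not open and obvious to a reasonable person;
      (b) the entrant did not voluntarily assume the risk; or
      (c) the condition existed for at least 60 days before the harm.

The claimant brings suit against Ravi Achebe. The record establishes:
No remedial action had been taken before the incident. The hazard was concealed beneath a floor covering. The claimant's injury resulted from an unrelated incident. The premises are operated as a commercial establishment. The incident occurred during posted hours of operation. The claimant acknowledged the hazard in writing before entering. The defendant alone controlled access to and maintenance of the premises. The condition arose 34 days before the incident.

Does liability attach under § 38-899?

Yes — liable.

(a) no remedial action — met.
(b) not (exclusive control) — not met.
(1): T OR F → true.
(a) proximate cause — not satisfied.
(i) during posted hours — holds.
(ii) commercial use — met.
(b): T AND T → true.
(2): F OR T → true.
(a) not open/obvious — holds.
(b) no assumed risk — not met.
(c) condition ≥60 days old — not satisfied.
(3) = T OR F OR F = true.
Overall = T AND T AND T = true.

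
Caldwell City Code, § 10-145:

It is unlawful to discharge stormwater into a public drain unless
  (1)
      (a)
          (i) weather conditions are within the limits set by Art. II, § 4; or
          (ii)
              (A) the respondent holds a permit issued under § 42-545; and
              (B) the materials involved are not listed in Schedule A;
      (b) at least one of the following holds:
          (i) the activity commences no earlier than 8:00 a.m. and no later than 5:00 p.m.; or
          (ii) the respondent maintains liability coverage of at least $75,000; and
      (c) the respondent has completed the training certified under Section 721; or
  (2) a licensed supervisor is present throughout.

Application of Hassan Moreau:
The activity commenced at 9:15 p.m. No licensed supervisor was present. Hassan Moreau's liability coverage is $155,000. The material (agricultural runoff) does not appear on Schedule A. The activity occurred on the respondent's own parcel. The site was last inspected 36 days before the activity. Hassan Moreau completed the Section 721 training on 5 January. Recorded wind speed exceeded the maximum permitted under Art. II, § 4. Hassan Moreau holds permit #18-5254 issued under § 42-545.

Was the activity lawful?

Yes — lawful.

(i) weather ok — fails.
(A) holds permit — satisfied.
(B) not (Schedule A material) — satisfied.
So (ii) is satisfied (T AND T).
(a): F OR T → true.
(i) start within hours — not met.
(ii) coverage ≥ $75,000 — met.
So (b) is satisfied (F OR T).
(c) training certified — holds.
So (1) is satisfied (T AND T AND T).
(2) supervisor present — not satisfied.
So Overall is satisfied (T OR F).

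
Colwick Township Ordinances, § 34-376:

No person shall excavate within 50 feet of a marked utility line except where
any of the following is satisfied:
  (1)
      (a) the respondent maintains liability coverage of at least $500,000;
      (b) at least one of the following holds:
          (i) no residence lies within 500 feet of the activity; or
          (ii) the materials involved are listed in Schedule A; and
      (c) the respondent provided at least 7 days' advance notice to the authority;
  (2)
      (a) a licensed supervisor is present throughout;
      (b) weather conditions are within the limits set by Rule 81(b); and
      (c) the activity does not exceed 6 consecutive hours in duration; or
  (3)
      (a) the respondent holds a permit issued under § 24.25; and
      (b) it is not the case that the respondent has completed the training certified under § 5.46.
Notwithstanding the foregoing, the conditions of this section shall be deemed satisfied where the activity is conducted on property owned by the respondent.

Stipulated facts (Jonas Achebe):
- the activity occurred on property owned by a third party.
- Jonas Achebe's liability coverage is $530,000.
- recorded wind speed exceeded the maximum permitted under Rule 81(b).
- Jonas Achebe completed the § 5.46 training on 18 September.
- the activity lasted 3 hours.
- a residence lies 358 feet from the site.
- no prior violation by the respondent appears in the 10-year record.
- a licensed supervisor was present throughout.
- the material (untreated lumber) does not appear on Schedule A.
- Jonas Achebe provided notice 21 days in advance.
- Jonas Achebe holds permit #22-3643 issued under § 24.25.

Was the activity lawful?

No — unlawful.

(a) coverage ≥ $500,000 — satisfied.
(i) no residence in 500 ft — not met.
(ii) Schedule A material — not satisfied.
(b): F OR F → false.
(c) ≥7 days' notice — holds.
(1): T AND F AND T → false.
(a) supervisor present — met.
(b) weather ok — not met.
(c) ≤ 6 hrs duration — satisfied.
(2): T AND F AND T → false.
(a) holds permit — satisfied.
(b) not (training certified) — fails.
(3): T AND F → false.
Overall = F OR F OR F = false.
Exception (own property) — not satisfied.
Result: main false OR exception false → false.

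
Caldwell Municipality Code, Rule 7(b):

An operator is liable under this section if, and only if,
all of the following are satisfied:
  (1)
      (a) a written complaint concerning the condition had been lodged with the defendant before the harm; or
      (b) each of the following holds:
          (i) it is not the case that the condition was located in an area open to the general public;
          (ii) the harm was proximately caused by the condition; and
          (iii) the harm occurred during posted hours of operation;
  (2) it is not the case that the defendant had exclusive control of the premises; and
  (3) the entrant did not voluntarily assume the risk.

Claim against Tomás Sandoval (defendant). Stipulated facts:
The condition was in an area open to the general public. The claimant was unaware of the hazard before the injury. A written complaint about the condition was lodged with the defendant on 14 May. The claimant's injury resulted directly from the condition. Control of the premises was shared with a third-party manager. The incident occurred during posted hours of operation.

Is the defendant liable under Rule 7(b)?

(a) complaint lodged — holds.
(i) not (public area) — not met.
(ii) proximate cause — satisfied.
(iii) during posted hours — satisfied.
So (b) is not satisfied (F AND T AND T).
(1) = T OR F = true.
(2) not (exclusive control) — met.
(3) no assumed risk — holds.
Overall: T AND T AND T → true.

Yes — liable.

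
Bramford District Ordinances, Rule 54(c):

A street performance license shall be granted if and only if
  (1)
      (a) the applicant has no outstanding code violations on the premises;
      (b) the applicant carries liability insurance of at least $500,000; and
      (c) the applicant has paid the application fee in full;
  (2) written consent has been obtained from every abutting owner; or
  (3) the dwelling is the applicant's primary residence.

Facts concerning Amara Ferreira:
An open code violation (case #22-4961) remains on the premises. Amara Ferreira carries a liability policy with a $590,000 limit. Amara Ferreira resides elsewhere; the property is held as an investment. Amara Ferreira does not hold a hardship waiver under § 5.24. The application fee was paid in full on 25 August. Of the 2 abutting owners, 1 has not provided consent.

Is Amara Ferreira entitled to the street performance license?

(a) no code violations — not met.
(b) insurance ≥ $500,000 — holds.
(c) fee paid — satisfied.
(1): F AND T AND T → false.
(2) all abutters consent — not satisfied.
(3) primary residence — fails.
Overall: F OR F OR F → false.

No — denied.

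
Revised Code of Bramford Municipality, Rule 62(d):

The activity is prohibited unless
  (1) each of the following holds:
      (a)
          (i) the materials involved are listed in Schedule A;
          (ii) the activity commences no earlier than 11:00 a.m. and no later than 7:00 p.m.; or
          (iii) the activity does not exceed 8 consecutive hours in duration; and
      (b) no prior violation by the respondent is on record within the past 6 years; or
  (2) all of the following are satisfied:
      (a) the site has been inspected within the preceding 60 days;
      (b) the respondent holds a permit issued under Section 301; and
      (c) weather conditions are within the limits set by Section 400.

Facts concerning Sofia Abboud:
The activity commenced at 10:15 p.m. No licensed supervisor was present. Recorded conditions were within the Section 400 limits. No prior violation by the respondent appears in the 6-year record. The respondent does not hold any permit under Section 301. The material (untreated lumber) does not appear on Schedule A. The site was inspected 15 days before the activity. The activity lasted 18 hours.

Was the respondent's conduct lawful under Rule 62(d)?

No — unlawful.

(i) Schedule A material — not met.
(ii) start within hours — not met.
(iii) ≤ 8 hrs duration — not satisfied.
So (a) is not satisfied (F OR F OR F).
(b) no prior violation — met.
(1): F AND T → false.
(a) site inspected — holds.
(b) holds permit — fails.
(c) weather ok — holds.
(2) = T AND F AND T = false.
So Overall is not satisfied (F OR F).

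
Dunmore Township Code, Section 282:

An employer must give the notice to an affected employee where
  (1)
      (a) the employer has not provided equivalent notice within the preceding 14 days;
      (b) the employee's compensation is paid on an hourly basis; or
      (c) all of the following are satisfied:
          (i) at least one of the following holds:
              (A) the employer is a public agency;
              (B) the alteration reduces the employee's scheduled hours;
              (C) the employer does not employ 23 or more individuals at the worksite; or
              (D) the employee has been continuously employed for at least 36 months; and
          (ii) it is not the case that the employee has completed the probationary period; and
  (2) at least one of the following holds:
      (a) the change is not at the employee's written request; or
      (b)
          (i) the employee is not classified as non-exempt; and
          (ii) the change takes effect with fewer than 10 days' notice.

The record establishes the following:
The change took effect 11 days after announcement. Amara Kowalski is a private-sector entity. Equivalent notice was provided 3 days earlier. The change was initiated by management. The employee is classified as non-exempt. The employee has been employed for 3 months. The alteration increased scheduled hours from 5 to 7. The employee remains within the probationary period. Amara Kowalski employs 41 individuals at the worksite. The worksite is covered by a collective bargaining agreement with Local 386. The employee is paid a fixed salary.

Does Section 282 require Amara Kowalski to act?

(a) no recent notice — fails.
(b) hourly-paid — fails.
(A) public agency — not met.
(B) hours reduced — not met.
(C) not (≥ 23 at site) — not satisfied.
(D) tenure ≥ 36 mo. — not satisfied.
(i) = F OR F OR F OR F = false.
(ii) not (past probation) — met.
So (c) is not satisfied (F AND T).
(1): F OR F OR F → false.
(a) not employee-requested — met.
(i) not (non-exempt) — not met.
(ii) < 10 days' notice — not satisfied.
(b): F AND F → false.
(2) = T OR F = true.
So Overall is not satisfied (F AND T).

No — not required.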